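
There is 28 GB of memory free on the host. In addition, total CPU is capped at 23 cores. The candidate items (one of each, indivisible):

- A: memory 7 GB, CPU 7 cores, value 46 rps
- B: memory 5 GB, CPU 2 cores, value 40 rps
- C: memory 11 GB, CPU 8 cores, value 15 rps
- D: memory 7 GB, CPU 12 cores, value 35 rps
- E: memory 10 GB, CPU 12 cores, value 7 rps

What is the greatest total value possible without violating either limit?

121 rps

Feasible sets respecting both limits:
- A+B+D: memory 19, CPU 21, value 121
- A+B+C: memory 23, CPU 17, value 101
- A+B+E: memory 22, CPU 21, value 93
- B+C+D: memory 23, CPU 22, value 90
Best: 121 rps.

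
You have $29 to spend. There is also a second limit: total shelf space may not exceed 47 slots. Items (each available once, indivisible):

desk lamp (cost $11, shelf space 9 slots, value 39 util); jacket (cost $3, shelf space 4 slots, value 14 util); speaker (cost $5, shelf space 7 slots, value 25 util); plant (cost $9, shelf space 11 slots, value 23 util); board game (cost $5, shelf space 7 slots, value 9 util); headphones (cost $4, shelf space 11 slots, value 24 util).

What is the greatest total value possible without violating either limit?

111 util

Feasible sets respecting both limits:
- desk lamp+speaker+plant+headphones: cost 29, shelf space 38, value 111
- desk lamp+jacket+speaker+board game+headphones: cost 28, shelf space 38, value 111
- desk lamp+jacket+speaker+headphones: cost 23, shelf space 31, value 102
- desk lamp+jacket+speaker+plant: cost 28, shelf space 31, value 101
Best: 111 util.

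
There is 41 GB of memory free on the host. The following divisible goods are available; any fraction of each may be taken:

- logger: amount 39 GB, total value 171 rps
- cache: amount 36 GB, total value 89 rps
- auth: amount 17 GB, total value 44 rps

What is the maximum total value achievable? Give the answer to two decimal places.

176.18

Take in order of value per unit:
- logger (171/39 per unit): all 39 → value 171, running total 171.00
- auth (44/17 per unit): 2 of 17 → value 2×44/17 = 5.1765, running total 176.18
Total 176.18.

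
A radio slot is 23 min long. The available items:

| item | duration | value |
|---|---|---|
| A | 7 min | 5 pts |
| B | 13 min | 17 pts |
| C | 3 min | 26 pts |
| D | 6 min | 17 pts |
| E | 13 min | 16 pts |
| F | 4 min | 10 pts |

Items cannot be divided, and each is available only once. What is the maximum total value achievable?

60 pts

Check high-value combinations within 23 min:
- B+C+D: duration 13+3+6=22, value 17+26+17=60
- C+D+E: duration 3+6+13=22, value 26+17+16=59
- A+C+D+F: duration 7+3+6+4=20, value 5+26+17+10=58
- C+D+F: duration 3+6+4=13, value 26+17+10=53
Best: 60 pts.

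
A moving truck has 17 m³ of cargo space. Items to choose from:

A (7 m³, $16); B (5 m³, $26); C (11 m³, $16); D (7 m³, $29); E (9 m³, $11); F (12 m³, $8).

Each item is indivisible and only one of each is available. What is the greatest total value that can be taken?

$55

This is a 0/1 knapsack; check combinations near the capacity.
- B+D: volume 5+7=12, value 26+29=55
- A+D: volume 7+7=14, value 16+29=45
- A+B: volume 7+5=12, value 16+26=42
- B+C: volume 5+11=16, value 26+16=42
Best: $55.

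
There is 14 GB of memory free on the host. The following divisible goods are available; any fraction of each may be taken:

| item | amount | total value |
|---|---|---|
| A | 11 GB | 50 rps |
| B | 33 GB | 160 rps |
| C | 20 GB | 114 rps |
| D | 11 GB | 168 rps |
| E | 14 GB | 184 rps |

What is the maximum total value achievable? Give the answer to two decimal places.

Take in order of value per unit:
- D (168/11 per unit): all 11 → value 168, running total 168.00
- E (184/14 per unit): 3 of 14 → value 3×184/14 = 39.4286, running total 207.43
Total 207.43.

207.43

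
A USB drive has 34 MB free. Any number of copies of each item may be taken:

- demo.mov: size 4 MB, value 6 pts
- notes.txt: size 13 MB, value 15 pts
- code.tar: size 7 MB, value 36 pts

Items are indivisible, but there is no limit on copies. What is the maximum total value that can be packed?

150 pts

Best value-per-unit is code.tar at 36/7; filling with it alone gives 4×36 = 144.
Optimal mix: 1×demo.mov + 4×code.tar → size 32, value 150.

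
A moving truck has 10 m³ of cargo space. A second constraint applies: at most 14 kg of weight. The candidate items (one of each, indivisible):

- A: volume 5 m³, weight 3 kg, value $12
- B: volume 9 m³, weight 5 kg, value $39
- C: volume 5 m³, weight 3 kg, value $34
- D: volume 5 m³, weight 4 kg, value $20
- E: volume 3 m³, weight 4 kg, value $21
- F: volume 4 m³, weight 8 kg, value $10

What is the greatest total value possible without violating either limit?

Feasible sets respecting both limits:
- C+E: volume 8, weight 7, value 55
- C+D: volume 10, weight 7, value 54
- A+C: volume 10, weight 6, value 46
Best: $55.

$55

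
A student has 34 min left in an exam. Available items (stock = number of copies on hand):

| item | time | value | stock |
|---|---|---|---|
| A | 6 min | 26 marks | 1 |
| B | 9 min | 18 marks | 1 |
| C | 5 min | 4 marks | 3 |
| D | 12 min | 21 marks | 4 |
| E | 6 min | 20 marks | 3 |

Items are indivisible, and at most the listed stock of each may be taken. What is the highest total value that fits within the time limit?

Best selections within time 34 and stock limits:
- 1×A + 1×B + 3×E: time 33, value 104
- 1×A + 2×C + 3×E: time 34, value 94
- 1×A + 1×C + 3×E: time 29, value 90
- 1×A + 1×B + 1×C + 2×E: time 32, value 88
Best: 104 marks.

104 marks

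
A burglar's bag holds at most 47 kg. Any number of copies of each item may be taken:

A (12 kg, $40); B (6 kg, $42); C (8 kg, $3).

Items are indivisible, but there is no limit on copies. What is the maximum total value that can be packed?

$294

Best value-per-unit is B at 42/6, and filling with it alone uses weight 7×6=42. No mix of the others beats 7×42 = 294.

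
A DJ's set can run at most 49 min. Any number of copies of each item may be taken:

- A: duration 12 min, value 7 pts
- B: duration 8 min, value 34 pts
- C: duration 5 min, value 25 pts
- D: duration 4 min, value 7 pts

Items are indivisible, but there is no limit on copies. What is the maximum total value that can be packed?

234 pts

Best value-per-unit is C at 25/5; filling with it alone gives 9×25 = 225.
Optimal mix: 1×B + 8×C → duration 48, value 234.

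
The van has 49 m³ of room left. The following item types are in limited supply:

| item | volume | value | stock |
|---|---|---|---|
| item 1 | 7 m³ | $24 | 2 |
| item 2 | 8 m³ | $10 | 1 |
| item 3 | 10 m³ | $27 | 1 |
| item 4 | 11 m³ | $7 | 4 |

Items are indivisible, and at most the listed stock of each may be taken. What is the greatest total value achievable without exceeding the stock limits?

$92

Best selections within volume 49 and stock limits:
- 2×item 1 + 1×item 2 + 1×item 3 + 1×item 4: volume 43, value 92
- 2×item 1 + 1×item 3 + 2×item 4: volume 46, value 89
- 2×item 1 + 1×item 2 + 1×item 3: volume 32, value 85
- 2×item 1 + 1×item 3 + 1×item 4: volume 35, value 82
Best: $92.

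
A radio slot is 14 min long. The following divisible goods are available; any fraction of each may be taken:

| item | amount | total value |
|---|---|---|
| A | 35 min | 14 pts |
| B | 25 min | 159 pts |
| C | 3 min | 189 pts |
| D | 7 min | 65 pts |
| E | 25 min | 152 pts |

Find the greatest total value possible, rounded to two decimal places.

Take in order of value per unit:
- C (189/3 per unit): all 3 → value 189, running total 189.00
- D (65/7 per unit): all 7 → value 65, running total 254.00
- B (159/25 per unit): 4 of 25 → value 4×159/25 = 25.4400, running total 279.44
Total 279.44.

279.44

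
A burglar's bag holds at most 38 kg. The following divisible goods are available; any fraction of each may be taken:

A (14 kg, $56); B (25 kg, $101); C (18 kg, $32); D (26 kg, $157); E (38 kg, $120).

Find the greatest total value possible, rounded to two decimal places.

Take in order of value per unit:
- D (157/26 per unit): all 26 → value 157, running total 157.00
- B (101/25 per unit): 12 of 25 → value 12×101/25 = 48.4800, running total 205.48
Total 205.48.

205.48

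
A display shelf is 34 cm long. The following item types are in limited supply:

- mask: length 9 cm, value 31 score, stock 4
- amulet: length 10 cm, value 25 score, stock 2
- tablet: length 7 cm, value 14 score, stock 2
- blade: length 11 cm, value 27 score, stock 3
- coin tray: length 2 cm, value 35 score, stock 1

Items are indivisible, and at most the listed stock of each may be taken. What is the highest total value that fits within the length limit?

128 score

Best selections within length 34 and stock limits:
- 3×mask + 1×coin tray: length 29, value 128
- 2×mask + 2×tablet + 1×coin tray: length 34, value 125
- 2×mask + 1×blade + 1×coin tray: length 31, value 124
- 2×mask + 1×amulet + 1×coin tray: length 30, value 122
Best: 128 score.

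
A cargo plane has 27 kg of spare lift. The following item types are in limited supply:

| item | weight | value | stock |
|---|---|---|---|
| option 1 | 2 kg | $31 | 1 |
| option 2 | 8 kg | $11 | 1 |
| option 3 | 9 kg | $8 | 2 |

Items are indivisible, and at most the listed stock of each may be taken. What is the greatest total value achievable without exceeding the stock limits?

Top feasible selections:
- 1×option 1 + 1×option 2 + 1×option 3: weight 19, value 50
- 1×option 1 + 2×option 3: weight 20, value 47
- 1×option 1 + 1×option 2: weight 10, value 42
- 1×option 1 + 1×option 3: weight 11, value 39
Best: $50.

$50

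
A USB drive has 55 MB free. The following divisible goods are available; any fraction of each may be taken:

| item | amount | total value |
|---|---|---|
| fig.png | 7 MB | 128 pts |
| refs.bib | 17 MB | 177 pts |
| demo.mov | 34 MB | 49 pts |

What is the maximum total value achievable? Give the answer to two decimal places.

349.68

Take in order of value per unit:
- fig.png (128/7 per unit): all 7 → value 128, running total 128.00
- refs.bib (177/17 per unit): all 17 → value 177, running total 305.00
- demo.mov (49/34 per unit): 31 of 34 → value 31×49/34 = 44.6765, running total 349.68
Total 349.68.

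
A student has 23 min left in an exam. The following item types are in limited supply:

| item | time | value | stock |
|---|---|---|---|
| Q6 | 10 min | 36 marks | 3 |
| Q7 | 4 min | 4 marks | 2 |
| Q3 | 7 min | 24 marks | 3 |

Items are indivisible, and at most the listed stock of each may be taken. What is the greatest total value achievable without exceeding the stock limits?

72 marks

Best selections within time 23 and stock limits:
- 2×Q6: time 20, value 72
- 3×Q3: time 21, value 72
- 1×Q6 + 1×Q7 + 1×Q3: time 21, value 64
Best: 72 marks.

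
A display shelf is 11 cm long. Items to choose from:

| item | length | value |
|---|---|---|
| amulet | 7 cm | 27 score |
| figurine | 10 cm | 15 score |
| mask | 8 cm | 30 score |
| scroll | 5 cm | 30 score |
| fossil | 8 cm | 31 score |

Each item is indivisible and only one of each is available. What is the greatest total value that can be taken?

This is a 0/1 knapsack; check combinations near the capacity.
- fossil: length 8, value 31
- scroll: length 5, value 30
- mask: length 8, value 30
Best: 31 score.

31 score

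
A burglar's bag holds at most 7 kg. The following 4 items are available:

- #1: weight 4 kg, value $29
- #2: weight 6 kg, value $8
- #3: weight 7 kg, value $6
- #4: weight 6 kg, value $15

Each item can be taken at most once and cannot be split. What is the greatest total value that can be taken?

$29

Check high-value combinations within 7 kg:
- #1: weight 4, value 29
- #4: weight 6, value 15
- #2: weight 6, value 8
Best: $29.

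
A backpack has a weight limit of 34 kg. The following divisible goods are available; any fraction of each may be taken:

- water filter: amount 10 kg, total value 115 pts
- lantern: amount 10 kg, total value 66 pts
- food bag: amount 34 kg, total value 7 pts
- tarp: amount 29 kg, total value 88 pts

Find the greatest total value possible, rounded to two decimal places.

Take in order of value per unit:
- water filter (115/10 per unit): all 10 → value 115, running total 115.00
- lantern (66/10 per unit): all 10 → value 66, running total 181.00
- tarp (88/29 per unit): 14 of 29 → value 14×88/29 = 42.4828, running total 223.48
Total 223.48.

223.48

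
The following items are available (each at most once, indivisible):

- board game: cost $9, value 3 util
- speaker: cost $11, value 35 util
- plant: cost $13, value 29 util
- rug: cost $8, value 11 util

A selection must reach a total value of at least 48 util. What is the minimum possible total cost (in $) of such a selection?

Subsets with value ≥ 48, sorted by total cost:
- speaker+plant: cost 24, value 64
- board game+speaker+rug: cost 28, value 49
Minimum cost: 24 $.

24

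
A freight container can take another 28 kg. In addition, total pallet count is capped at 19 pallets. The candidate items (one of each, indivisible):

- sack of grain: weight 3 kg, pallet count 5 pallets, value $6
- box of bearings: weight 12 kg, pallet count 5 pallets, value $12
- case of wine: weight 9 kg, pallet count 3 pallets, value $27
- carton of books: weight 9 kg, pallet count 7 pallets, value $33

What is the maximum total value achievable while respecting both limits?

Feasible sets respecting both limits:
- sack of grain+case of wine+carton of books: weight 21, pallet count 15, value 66
- case of wine+carton of books: weight 18, pallet count 10, value 60
- sack of grain+box of bearings+carton of books: weight 24, pallet count 17, value 51
- sack of grain+box of bearings+case of wine: weight 24, pallet count 13, value 45
Best: $66.

$66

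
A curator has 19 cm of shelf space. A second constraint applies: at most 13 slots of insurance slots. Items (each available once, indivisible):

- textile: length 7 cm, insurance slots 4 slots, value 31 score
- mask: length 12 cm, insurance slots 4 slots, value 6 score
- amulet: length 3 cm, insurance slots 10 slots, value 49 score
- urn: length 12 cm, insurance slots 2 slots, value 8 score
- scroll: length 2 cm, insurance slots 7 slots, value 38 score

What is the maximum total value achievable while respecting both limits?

69 score

Feasible sets respecting both limits:
- textile+scroll: length 9, insurance slots 11, value 69
- amulet+urn: length 15, insurance slots 12, value 57
- amulet: length 3, insurance slots 10, value 49
Best: 69 score.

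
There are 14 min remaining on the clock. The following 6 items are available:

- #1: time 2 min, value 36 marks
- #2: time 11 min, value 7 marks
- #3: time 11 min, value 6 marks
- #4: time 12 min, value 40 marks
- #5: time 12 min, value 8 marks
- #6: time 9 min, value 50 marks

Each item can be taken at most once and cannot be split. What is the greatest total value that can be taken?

86 marks

Check high-value combinations within 14 min:
- #1+#6: time 2+9=11, value 36+50=86
- #1+#4: time 2+12=14, value 36+40=76
- #6: time 9, value 50
Best: 86 marks.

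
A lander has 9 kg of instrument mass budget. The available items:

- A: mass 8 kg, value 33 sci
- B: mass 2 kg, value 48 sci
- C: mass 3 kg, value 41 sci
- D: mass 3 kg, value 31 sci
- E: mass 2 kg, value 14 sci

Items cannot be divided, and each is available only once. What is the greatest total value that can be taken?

120 sci

Check high-value combinations within 9 kg:
- B+C+D: mass 2+3+3=8, value 48+41+31=120
- B+C+E: mass 2+3+2=7, value 48+41+14=103
- B+D+E: mass 2+3+2=7, value 48+31+14=93
Best: 120 sci.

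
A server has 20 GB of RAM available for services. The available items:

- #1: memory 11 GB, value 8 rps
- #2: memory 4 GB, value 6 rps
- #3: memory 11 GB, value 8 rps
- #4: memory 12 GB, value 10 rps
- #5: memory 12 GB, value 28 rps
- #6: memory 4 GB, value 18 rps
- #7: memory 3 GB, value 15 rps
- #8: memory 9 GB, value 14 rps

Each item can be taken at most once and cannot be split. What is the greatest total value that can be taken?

This is a 0/1 knapsack; check combinations near the capacity.
- #5+#6+#7: memory 12+4+3=19, value 28+18+15=61
- #2+#6+#7+#8: memory 4+4+3+9=20, value 6+18+15+14=53
- #2+#5+#6: memory 4+12+4=20, value 6+28+18=52
- #2+#5+#7: memory 4+12+3=19, value 6+28+15=49
Best: 61 rps.

61 rps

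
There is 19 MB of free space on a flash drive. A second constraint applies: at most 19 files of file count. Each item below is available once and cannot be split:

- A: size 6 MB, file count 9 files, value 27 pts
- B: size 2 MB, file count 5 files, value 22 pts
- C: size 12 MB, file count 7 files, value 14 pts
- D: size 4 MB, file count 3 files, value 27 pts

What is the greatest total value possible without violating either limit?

Feasible sets respecting both limits:
- A+B+D: size 12, file count 17, value 76
- B+C+D: size 18, file count 15, value 63
- A+D: size 10, file count 12, value 54
Best: 76 pts.

76 pts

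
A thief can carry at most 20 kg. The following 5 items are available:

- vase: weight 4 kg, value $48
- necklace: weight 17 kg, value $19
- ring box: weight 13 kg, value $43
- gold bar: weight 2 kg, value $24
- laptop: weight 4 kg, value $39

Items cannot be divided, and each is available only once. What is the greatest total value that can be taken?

Check high-value combinations within 20 kg:
- vase+ring box+gold bar: weight 4+13+2=19, value 48+43+24=115
- vase+gold bar+laptop: weight 4+2+4=10, value 48+24+39=111
- ring box+gold bar+laptop: weight 13+2+4=19, value 43+24+39=106
Best: $115.

$115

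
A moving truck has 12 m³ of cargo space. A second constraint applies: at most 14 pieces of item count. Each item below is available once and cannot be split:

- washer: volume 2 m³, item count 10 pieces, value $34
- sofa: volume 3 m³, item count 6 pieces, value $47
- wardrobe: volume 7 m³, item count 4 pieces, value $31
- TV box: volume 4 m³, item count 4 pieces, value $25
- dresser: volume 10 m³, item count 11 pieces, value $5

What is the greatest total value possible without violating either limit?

Feasible sets respecting both limits:
- sofa+wardrobe: volume 10, item count 10, value 78
- sofa+TV box: volume 7, item count 10, value 72
- washer+wardrobe: volume 9, item count 14, value 65
Best: $78.

$78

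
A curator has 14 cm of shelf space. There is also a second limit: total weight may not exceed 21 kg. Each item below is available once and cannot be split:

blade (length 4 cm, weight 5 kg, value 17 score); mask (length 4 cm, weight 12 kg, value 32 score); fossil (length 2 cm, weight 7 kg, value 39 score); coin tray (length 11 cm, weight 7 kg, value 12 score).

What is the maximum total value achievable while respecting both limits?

Feasible sets respecting both limits:
- mask+fossil: length 6, weight 19, value 71
- blade+fossil: length 6, weight 12, value 56
- fossil+coin tray: length 13, weight 14, value 51
- blade+mask: length 8, weight 17, value 49
Best: 71 score.

71 score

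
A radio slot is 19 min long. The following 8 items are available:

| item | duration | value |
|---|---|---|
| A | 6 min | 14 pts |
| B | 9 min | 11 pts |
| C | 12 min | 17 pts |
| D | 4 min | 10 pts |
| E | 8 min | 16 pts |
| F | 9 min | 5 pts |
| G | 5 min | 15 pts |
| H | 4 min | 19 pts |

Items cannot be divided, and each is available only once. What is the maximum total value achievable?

Check high-value combinations within 19 min:
- A+D+G+H: duration 6+4+5+4=19, value 14+10+15+19=58
- E+G+H: duration 8+5+4=17, value 16+15+19=50
- A+E+H: duration 6+8+4=18, value 14+16+19=49
Best: 58 pts.

58 pts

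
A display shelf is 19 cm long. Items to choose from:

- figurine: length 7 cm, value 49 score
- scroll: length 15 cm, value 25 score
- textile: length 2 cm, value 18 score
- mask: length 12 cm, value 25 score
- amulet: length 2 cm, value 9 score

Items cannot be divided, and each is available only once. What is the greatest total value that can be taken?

76 score

Check high-value combinations within 19 cm:
- figurine+textile+amulet: length 7+2+2=11, value 49+18+9=76
- figurine+mask: length 7+12=19, value 49+25=74
- figurine+textile: length 7+2=9, value 49+18=67
- figurine+amulet: length 7+2=9, value 49+9=58
Best: 76 score.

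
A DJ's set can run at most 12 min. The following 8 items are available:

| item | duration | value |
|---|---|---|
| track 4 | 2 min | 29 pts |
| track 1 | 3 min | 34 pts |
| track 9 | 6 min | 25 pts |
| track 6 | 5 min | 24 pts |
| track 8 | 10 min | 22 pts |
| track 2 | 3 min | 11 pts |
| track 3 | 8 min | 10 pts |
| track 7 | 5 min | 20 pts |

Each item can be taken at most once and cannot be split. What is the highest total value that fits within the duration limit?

88 pts

Check high-value combinations within 12 min:
- track 4+track 1+track 9: duration 2+3+6=11, value 29+34+25=88
- track 4+track 1+track 6: duration 2+3+5=10, value 29+34+24=87
- track 4+track 1+track 7: duration 2+3+5=10, value 29+34+20=83
- track 4+track 1+track 2: duration 2+3+3=8, value 29+34+11=74
- track 4+track 6+track 7: duration 2+5+5=12, value 29+24+20=73
Best: 88 pts.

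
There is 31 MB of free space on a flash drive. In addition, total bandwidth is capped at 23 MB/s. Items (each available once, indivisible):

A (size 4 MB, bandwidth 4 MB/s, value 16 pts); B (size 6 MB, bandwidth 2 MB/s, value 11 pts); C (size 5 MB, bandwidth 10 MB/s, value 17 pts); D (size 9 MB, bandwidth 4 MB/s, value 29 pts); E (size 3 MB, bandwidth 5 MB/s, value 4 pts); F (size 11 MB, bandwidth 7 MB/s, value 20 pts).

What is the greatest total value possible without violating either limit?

77 pts

Feasible sets respecting both limits:
- B+C+D+F: size 31, bandwidth 23, value 77
- A+B+D+F: size 30, bandwidth 17, value 76
- A+B+C+D: size 24, bandwidth 20, value 73
Best: 77 pts.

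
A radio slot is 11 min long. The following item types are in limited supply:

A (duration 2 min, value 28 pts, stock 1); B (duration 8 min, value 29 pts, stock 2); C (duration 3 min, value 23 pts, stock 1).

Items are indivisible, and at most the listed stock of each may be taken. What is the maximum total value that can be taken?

Best selections within duration 11 and stock limits:
- 1×A + 1×B: duration 10, value 57
- 1×B + 1×C: duration 11, value 52
Best: 57 pts.

57 pts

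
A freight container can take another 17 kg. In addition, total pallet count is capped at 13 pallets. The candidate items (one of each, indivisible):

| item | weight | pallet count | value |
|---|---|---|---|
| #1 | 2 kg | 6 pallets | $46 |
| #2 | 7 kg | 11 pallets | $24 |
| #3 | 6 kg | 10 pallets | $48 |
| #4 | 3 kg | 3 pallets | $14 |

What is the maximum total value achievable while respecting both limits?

Feasible sets respecting both limits:
- #3+#4: weight 9, pallet count 13, value 62
- #1+#4: weight 5, pallet count 9, value 60
- #3: weight 6, pallet count 10, value 48
- #1: weight 2, pallet count 6, value 46
Best: $62.

$62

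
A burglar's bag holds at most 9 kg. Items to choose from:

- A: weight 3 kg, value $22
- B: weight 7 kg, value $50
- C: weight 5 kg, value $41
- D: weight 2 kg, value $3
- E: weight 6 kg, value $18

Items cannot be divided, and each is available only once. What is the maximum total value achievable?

Check high-value combinations within 9 kg:
- A+C: weight 3+5=8, value 22+41=63
- B+D: weight 7+2=9, value 50+3=53
- B: weight 7, value 50
Best: $63.

$63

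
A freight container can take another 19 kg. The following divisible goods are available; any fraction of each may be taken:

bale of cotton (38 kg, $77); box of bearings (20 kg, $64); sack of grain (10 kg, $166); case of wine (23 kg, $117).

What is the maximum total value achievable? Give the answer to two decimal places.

Take in order of value per unit:
- sack of grain (166/10 per unit): all 10 → value 166, running total 166.00
- case of wine (117/23 per unit): 9 of 23 → value 9×117/23 = 45.7826, running total 211.78
Total 211.78.

211.78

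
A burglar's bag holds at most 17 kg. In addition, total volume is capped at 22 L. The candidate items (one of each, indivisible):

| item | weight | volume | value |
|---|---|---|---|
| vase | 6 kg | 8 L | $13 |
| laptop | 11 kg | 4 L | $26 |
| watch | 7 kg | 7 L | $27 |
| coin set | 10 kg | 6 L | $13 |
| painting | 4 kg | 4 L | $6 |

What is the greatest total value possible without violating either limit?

Feasible sets respecting both limits:
- vase+watch+painting: weight 17, volume 19, value 46
- vase+watch: weight 13, volume 15, value 40
- watch+coin set: weight 17, volume 13, value 40
- vase+laptop: weight 17, volume 12, value 39
Best: $46.

$46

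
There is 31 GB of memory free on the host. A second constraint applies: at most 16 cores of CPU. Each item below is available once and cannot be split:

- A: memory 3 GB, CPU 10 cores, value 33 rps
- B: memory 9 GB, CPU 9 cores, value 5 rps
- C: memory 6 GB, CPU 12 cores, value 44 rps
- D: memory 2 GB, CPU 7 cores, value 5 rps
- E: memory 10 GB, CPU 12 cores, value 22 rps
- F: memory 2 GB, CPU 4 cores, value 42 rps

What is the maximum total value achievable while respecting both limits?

86 rps

Feasible sets respecting both limits:
- C+F: memory 8, CPU 16, value 86
- A+F: memory 5, CPU 14, value 75
- E+F: memory 12, CPU 16, value 64
- B+F: memory 11, CPU 13, value 47
Best: 86 rps.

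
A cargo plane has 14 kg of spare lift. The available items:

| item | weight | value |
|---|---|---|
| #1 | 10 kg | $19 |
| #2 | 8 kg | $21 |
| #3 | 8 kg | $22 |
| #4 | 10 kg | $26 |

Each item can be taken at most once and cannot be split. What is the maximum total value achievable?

Check high-value combinations within 14 kg:
- #4: weight 10, value 26
- #3: weight 8, value 22
- #2: weight 8, value 21
- #1: weight 10, value 19
Best: $26.

$26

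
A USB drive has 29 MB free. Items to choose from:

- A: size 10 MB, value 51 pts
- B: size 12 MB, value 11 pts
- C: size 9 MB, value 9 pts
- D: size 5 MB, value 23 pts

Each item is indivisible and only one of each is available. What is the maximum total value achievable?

Check high-value combinations within 29 MB:
- A+B+D: size 10+12+5=27, value 51+11+23=85
- A+C+D: size 10+9+5=24, value 51+9+23=83
- A+D: size 10+5=15, value 51+23=74
- A+B: size 10+12=22, value 51+11=62
Best: 85 pts.

85 pts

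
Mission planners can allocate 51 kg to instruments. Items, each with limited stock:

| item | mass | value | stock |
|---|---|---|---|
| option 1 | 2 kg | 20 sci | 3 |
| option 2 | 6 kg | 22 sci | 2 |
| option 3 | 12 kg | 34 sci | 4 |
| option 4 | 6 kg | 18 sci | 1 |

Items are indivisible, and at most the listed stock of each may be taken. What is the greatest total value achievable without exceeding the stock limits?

Best selections within mass 51 and stock limits:
- 3×option 1 + 2×option 2 + 2×option 3 + 1×option 4: mass 48, value 190
- 3×option 1 + 1×option 2 + 3×option 3: mass 48, value 184
Best: 190 sci.

190 sci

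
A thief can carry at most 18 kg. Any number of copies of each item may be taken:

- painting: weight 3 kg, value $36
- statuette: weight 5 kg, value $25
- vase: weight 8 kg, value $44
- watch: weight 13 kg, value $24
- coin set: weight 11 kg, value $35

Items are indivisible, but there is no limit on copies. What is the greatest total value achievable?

$216

Best value-per-unit is painting at 36/3, and filling with it alone uses weight 6×3=18. No mix of the others beats 6×36 = 216.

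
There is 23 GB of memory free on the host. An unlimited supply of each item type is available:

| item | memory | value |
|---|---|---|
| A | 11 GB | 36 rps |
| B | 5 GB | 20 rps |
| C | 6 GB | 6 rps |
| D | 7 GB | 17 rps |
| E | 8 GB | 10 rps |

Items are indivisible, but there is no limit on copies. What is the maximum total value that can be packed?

80 rps

Best value-per-unit is B at 20/5, and filling with it alone uses memory 4×5=20. No mix of the others beats 4×20 = 80.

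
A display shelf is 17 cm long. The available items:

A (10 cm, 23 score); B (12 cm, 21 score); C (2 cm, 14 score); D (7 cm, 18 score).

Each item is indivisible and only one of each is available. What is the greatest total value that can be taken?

41 score

Check high-value combinations within 17 cm:
- A+D: length 10+7=17, value 23+18=41
- A+C: length 10+2=12, value 23+14=37
- B+C: length 12+2=14, value 21+14=35
Best: 41 score.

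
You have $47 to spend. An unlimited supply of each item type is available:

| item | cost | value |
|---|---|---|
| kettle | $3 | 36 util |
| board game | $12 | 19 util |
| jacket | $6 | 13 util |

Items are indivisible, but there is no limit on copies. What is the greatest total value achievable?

540 util

Best value-per-unit is kettle at 36/3, and filling with it alone uses cost 15×3=45. No mix of the others beats 15×36 = 540.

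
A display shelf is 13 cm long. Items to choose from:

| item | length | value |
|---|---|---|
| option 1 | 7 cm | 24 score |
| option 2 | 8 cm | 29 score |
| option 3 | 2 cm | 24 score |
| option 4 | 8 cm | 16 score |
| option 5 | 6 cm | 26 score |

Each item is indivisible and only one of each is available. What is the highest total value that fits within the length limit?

Check high-value combinations within 13 cm:
- option 2+option 3: length 8+2=10, value 29+24=53
- option 3+option 5: length 2+6=8, value 24+26=50
- option 1+option 5: length 7+6=13, value 24+26=50
- option 1+option 3: length 7+2=9, value 24+24=48
- option 3+option 4: length 2+8=10, value 24+16=40
Best: 53 score.

53 score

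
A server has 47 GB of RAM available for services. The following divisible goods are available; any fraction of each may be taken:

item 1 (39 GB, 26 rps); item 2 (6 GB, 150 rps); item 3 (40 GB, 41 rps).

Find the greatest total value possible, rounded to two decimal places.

Take in order of value per unit:
- item 2 (150/6 per unit): all 6 → value 150, running total 150.00
- item 3 (41/40 per unit): all 40 → value 41, running total 191.00
- item 1 (26/39 per unit): 1 of 39 → value 1×26/39 = 0.6667, running total 191.67
Total 191.67.

191.67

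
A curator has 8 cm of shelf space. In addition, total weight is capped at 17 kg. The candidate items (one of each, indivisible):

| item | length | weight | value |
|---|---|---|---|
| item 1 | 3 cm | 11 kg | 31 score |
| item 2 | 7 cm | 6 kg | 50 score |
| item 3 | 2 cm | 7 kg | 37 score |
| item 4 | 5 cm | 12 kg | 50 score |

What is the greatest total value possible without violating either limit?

Feasible sets respecting both limits:
- item 2: length 7, weight 6, value 50
- item 4: length 5, weight 12, value 50
- item 3: length 2, weight 7, value 37
Best: 50 score.

50 score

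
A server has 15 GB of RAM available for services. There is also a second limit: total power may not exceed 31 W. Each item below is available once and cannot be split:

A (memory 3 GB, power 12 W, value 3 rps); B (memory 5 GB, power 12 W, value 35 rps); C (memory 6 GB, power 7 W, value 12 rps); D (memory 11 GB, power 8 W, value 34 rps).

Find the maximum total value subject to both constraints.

50 rps

Feasible sets respecting both limits:
- A+B+C: memory 14, power 31, value 50
- B+C: memory 11, power 19, value 47
- A+B: memory 8, power 24, value 38
Best: 50 rps.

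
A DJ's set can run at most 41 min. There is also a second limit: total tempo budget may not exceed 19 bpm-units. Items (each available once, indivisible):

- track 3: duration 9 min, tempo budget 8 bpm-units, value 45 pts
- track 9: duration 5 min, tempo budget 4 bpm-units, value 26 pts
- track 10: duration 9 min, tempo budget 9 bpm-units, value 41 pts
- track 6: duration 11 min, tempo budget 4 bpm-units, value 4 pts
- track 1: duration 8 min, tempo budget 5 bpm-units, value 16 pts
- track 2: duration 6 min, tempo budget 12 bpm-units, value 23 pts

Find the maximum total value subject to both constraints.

87 pts

Feasible sets respecting both limits:
- track 3+track 9+track 1: duration 22, tempo budget 17, value 87
- track 3+track 10: duration 18, tempo budget 17, value 86
- track 9+track 10+track 1: duration 22, tempo budget 18, value 83
- track 3+track 9+track 6: duration 25, tempo budget 16, value 75
Best: 87 pts.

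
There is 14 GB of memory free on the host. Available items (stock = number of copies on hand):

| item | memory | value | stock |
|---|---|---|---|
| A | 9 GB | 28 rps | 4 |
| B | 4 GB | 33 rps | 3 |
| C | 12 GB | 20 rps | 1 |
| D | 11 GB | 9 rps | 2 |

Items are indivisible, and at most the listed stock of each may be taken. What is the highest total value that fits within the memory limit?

99 rps

Best selections within memory 14 and stock limits:
- 3×B: memory 12, value 99
- 2×B: memory 8, value 66
Best: 99 rps.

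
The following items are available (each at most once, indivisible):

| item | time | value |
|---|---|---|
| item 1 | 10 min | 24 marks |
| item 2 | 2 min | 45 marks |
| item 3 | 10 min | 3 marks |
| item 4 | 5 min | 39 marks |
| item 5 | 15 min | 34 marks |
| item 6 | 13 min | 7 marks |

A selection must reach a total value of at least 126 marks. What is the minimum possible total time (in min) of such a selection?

32

Subsets with value ≥ 126, sorted by total time:
- item 1+item 2+item 4+item 5: time 32, value 142
- item 1+item 2+item 3+item 4+item 5: time 42, value 145
Minimum time: 32 min.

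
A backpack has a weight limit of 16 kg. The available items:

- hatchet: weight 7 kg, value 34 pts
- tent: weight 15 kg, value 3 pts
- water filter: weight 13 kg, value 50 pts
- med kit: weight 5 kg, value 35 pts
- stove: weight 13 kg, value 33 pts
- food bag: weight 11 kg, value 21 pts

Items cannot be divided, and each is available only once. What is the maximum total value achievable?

Check high-value combinations within 16 kg:
- hatchet+med kit: weight 7+5=12, value 34+35=69
- med kit+food bag: weight 5+11=16, value 35+21=56
- water filter: weight 13, value 50
- med kit: weight 5, value 35
- hatchet: weight 7, value 34
Best: 69 pts.

69 pts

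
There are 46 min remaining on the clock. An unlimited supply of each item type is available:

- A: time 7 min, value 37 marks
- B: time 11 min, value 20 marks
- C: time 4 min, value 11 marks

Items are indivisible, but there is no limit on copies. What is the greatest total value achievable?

233 marks

Best value-per-unit is A at 37/7; filling with it alone gives 6×37 = 222.
Optimal mix: 6×A + 1×C → time 46, value 233.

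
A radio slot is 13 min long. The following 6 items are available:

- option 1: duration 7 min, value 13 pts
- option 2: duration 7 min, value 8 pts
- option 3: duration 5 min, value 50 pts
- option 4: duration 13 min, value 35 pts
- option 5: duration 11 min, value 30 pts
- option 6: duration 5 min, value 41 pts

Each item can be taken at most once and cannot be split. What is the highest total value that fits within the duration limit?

Check high-value combinations within 13 min:
- option 3+option 6: duration 5+5=10, value 50+41=91
- option 1+option 3: duration 7+5=12, value 13+50=63
- option 2+option 3: duration 7+5=12, value 8+50=58
Best: 91 pts.

91 pts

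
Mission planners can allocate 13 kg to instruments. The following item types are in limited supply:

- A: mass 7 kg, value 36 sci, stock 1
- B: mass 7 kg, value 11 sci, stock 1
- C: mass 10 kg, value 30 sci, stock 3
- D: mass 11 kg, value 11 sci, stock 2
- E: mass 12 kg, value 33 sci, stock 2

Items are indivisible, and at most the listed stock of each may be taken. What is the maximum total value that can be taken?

Top feasible selections:
- 1×A: mass 7, value 36
- 1×E: mass 12, value 33
- 1×C: mass 10, value 30
Best: 36 sci.

36 sci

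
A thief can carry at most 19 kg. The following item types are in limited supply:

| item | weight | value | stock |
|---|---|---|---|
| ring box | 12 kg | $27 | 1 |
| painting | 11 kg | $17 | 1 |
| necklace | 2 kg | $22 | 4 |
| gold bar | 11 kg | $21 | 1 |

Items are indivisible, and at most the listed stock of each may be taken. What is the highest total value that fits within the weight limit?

$109

Best selections within weight 19 and stock limits:
- 4×necklace + 1×gold bar: weight 19, value 109
- 1×painting + 4×necklace: weight 19, value 105
- 1×ring box + 3×necklace: weight 18, value 93
- 4×necklace: weight 8, value 88
Best: $109.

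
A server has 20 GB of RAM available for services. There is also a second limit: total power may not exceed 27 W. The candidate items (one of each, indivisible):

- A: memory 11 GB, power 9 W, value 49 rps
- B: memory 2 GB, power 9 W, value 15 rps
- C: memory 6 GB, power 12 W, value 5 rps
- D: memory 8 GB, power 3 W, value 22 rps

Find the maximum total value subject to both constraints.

Feasible sets respecting both limits:
- A+D: memory 19, power 12, value 71
- A+B: memory 13, power 18, value 64
- A+C: memory 17, power 21, value 54
Best: 71 rps.

71 rps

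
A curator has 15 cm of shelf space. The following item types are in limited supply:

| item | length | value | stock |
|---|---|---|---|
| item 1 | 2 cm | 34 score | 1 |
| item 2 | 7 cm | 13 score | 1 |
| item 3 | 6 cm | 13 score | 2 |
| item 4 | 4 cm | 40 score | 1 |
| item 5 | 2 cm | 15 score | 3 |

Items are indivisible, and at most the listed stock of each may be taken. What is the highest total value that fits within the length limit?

Best selections within length 15 and stock limits:
- 1×item 1 + 1×item 4 + 3×item 5: length 12, value 119
- 1×item 1 + 1×item 4 + 2×item 5: length 10, value 104
- 1×item 1 + 1×item 3 + 1×item 4 + 1×item 5: length 14, value 102
- 1×item 1 + 1×item 2 + 1×item 4 + 1×item 5: length 15, value 102
Best: 119 score.

119 score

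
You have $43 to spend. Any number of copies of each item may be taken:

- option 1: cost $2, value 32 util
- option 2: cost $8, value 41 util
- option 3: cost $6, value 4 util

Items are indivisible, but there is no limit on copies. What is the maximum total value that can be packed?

Best value-per-unit is option 1 at 32/2, and filling with it alone uses cost 21×2=42. No mix of the others beats 21×32 = 672.

672 util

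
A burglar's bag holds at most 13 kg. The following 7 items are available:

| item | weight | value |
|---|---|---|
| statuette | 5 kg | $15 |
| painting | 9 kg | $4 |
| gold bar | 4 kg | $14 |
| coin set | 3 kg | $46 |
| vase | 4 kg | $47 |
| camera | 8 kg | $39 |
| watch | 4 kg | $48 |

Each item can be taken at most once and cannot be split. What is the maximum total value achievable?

This is a 0/1 knapsack; check combinations near the capacity.
- coin set+vase+watch: weight 3+4+4=11, value 46+47+48=141
- statuette+vase+watch: weight 5+4+4=13, value 15+47+48=110
- statuette+coin set+watch: weight 5+3+4=12, value 15+46+48=109
- gold bar+vase+watch: weight 4+4+4=12, value 14+47+48=109
Best: $141.

$141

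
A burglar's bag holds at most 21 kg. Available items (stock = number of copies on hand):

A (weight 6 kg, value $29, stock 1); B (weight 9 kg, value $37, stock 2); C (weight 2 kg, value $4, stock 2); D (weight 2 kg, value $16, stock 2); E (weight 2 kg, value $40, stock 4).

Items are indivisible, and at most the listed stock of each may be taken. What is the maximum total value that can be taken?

Best selections within weight 21 and stock limits:
- 1×B + 2×D + 4×E: weight 21, value 229
- 1×A + 1×C + 2×D + 4×E: weight 20, value 225
- 1×A + 2×D + 4×E: weight 18, value 221
Best: $229.

$229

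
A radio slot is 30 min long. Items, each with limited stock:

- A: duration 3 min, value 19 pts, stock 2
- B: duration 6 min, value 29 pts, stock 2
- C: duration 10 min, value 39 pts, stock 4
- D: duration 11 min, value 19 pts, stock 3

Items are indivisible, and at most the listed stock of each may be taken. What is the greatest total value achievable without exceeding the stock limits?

Top feasible selections:
- 2×A + 2×B + 1×C: duration 28, value 135
- 1×A + 1×B + 2×C: duration 29, value 126
Best: 135 pts.

135 pts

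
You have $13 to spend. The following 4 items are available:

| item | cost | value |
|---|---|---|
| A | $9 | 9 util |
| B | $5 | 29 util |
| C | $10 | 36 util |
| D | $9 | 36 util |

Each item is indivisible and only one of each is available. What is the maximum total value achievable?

Check high-value combinations within $13:
- D: cost 9, value 36
- C: cost 10, value 36
- B: cost 5, value 29
Best: 36 util.

36 util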